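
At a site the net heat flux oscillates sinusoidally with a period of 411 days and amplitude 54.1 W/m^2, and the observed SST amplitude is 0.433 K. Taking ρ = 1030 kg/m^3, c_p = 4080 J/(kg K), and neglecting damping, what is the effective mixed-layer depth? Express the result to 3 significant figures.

168 m

ω = 2π / 3.55×10^7 s = 1.77×10^-7 s⁻¹.
Required C = F₀ / (A ω) = 54.1 / (0.433 × 1.77×10^-7) = 7.06×10^8 J/(m²·K).
D = C / (ρ c_p) = 7.06×10^8 / (1030 × 4080) = 168 m.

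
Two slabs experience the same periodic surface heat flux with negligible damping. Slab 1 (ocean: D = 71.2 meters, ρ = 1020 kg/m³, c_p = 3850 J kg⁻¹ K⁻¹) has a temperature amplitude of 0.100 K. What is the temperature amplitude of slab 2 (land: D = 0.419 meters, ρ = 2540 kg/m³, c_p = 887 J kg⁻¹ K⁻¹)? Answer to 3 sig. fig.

29.6 K

C_ocean = 2.80×10^8 J/(m²·K); C_land = 9.44×10^5 J/(m²·K).
A ∝ 1/C ⇒ A_land = A_ocean × C_ocean/C_land = 0.100 × 296 = 29.6 K.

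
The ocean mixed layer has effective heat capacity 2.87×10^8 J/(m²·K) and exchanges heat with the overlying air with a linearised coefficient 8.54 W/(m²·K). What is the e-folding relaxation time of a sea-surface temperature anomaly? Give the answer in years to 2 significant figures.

Areal heat capacity C = 2.87×10^8 J/(m²·K) (given).
Relaxation time τ = C / λ = 2.87×10^8 / 8.54 = 3.36×10^7 s.
In years: 3.36×10^7 s / (3.156×10^7 s/year) = 1.06 years.

1.1 years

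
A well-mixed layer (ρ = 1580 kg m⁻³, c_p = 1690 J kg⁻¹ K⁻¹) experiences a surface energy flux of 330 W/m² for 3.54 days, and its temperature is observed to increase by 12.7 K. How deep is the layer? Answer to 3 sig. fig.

Heat input Q = F Δt = 330 × 3.06×10^5 s = 1.01×10^8 J/m².
Required areal heat capacity C = Q / ΔT = 7.95×10^6 J/(m²·K).
Depth D = C / (ρ c_p) = 7.95×10^6 / (1580 × 1690) = 2.98 m.

2.98 m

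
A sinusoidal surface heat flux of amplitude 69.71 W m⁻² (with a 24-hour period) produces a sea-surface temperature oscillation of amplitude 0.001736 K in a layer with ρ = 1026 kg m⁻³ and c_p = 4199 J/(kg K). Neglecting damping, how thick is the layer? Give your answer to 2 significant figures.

130 m

ω = 2π / 86400 s = 7.27×10^-5 s⁻¹.
Required C = F₀ / (A ω) = 69.71 / (0.001736 × 7.27×10^-5) = 5.52×10^8 J/(m²·K).
D = C / (ρ c_p) = 5.52×10^8 / (1026 × 4199) = 128 m.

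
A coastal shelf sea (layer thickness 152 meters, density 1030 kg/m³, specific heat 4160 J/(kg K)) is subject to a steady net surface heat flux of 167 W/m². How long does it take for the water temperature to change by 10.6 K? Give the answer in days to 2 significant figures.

Areal heat capacity C = ρ c_p D = 1030 × 4160 × 152 = 6.51×10^8 J/(m²·K).
Time required: Δt = C ΔT / F = 6.51×10^8 × 10.6 / 167 = 4.13×10^7 s.
In days: 4.13×10^7 s / (86400 s/day) = 478 days.

480 days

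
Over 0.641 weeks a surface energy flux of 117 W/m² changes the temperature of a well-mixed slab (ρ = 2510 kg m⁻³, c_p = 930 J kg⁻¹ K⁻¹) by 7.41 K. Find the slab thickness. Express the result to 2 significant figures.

2.6 m

Heat input Q = F Δt = 117 × 3.88×10^5 s = 4.54×10^7 J/m².
Required areal heat capacity C = Q / ΔT = 6.12×10^6 J/(m²·K).
Depth D = C / (ρ c_p) = 6.12×10^6 / (2510 × 930) = 2.62 m.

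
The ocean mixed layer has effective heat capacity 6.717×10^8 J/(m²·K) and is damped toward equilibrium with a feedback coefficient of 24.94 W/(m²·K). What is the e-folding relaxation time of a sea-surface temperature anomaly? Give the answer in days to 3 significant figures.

312 days

Areal heat capacity C = 6.717×10^8 J/(m²·K) (given).
Relaxation time τ = C / λ = 6.72×10^8 / 24.94 = 2.69×10^7 s.
In days: 2.69×10^7 s / (86400 s/day) = 312 days.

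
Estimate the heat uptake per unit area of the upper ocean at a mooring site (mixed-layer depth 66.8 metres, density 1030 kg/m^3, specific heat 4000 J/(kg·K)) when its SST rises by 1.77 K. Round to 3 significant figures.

4.87×10^8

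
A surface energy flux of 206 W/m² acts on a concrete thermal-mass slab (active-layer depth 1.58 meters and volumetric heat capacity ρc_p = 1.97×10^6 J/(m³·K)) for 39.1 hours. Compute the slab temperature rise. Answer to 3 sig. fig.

9.32 K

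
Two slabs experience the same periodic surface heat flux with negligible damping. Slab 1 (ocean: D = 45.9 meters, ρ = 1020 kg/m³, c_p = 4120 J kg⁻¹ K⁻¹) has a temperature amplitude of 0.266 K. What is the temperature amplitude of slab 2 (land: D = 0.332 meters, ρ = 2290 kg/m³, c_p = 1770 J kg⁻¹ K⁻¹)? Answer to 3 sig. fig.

C_ocean = 1.93×10^8 J/(m²·K); C_land = 1.35×10^6 J/(m²·K).
A ∝ 1/C ⇒ A_land = A_ocean × C_ocean/C_land = 0.266 × 143 = 38.1 K.

38.1 K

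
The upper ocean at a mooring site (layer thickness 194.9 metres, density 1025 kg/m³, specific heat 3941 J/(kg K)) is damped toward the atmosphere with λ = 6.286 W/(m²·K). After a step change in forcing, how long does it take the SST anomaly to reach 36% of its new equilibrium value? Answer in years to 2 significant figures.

1.8 years

Areal heat capacity C = ρ c_p D = 1025 × 3941 × 194.9 = 7.87×10^8 J/(m²·K).
τ = C / λ = 7.87×10^8 / 6.286 = 1.25×10^8 s.
Fraction reached: 1 − e^(−t/τ) = 0.36 ⇒ t = −τ ln(1 − 0.36) = τ × 0.446.
t = 5.59×10^7 s = 1.77 years.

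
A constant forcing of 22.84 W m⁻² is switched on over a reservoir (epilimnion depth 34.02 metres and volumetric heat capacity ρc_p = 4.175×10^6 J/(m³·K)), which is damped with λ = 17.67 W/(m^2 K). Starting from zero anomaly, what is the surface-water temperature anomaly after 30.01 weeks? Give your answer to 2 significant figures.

Areal heat capacity C = ρc_p × D = 4.175×10^6 × 34.02 = 1.42×10^8 J m⁻² K⁻¹.
τ = C / λ = 1.42×10^8 / 17.67 = 8.04×10^6 s.
Equilibrium anomaly ΔT_eq = F / λ = 22.84 / 17.67 = 1.29 K.
t = 30.01 weeks = 1.82×10^7 s, so t/τ = 2.26.
ΔT(t) = ΔT_eq (1 − e^(−t/τ)) = 1.29 × (1 − e^−2.26) = 1.16 K.

1.2 K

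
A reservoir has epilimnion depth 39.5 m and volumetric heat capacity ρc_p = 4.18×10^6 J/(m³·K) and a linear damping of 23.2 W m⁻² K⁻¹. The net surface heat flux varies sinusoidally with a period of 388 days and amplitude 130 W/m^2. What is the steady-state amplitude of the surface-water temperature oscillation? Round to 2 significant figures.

Areal heat capacity C = ρc_p × D = 4.18×10^6 × 39.5 = 1.65×10^8 J/(m²·K).
Angular frequency ω = 2π / T = 2π / 3.35×10^7 s = 1.87×10^-7 s⁻¹.
√((Cω)² + λ²) = √((30.9)² + 23.2²) = 38.7 W/(m²·K).
Amplitude A = F₀ / √((Cω)²+λ²) = 130 / 38.7 = 3.36 K.

3.4 K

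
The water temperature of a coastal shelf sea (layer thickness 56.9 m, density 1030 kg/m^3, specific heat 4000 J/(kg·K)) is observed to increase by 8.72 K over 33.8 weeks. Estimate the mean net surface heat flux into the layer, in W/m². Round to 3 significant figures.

100

Areal heat capacity C = ρ c_p D = 1030 × 4000 × 56.9 = 2.34×10^8 J/(m^2 K).
Required heat per unit area: Q = C ΔT = 2.34×10^8 × 8.72 = 2.04×10^9 J/m².
Flux F = Q / Δt = 2.04×10^9 / 2.04×10^7 s = 100 W/m².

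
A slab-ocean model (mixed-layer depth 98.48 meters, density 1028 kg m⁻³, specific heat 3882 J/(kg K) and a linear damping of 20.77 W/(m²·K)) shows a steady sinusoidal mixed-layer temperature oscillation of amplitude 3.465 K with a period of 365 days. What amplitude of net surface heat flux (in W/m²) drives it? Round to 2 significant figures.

Areal heat capacity C = ρ c_p D = 1028 × 3882 × 98.48 = 3.93×10^8 J/(m²·K).
ω = 2π / 3.15×10^7 s = 1.99×10^-7 s⁻¹.
√((Cω)² + λ²) = √((78.3)² + 20.77²) = 81.0 W/(m²·K).
F₀ = A × √((Cω)²+λ²) = 3.465 × 81.0 = 281 W/m².

280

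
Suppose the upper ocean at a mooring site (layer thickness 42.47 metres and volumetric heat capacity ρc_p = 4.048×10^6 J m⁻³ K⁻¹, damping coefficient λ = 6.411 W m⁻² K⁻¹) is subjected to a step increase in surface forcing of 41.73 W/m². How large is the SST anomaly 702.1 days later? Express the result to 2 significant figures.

5.8 K

Areal heat capacity C = ρc_p × D = 4.048×10^6 × 42.47 = 1.72×10^8 J/(m²·K).
τ = C / λ = 1.72×10^8 / 6.411 = 2.68×10^7 s.
Equilibrium anomaly ΔT_eq = F / λ = 41.73 / 6.411 = 6.51 K.
t = 702.1 days = 6.07×10^7 s, so t/τ = 2.26.
ΔT(t) = ΔT_eq (1 − e^(−t/τ)) = 6.51 × (1 − e^−2.26) = 5.83 K.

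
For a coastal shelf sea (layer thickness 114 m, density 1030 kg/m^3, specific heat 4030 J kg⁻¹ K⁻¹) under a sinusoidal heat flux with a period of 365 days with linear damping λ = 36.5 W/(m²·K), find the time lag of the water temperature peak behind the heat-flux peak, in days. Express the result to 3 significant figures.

69.8 days

Areal heat capacity C = ρ c_p D = 1030 × 4030 × 114 = 4.73×10^8 J/(m²·K).
ω = 2π / 3.15×10^7 s = 1.99×10^-7 s⁻¹.
Phase lag φ = arctan(Cω/λ) = arctan(94.3/36.5) = 1.20 rad.
Time lag = φ / ω = 1.20 / 1.99×10^-7 = 6.03×10^6 s = 69.8 days.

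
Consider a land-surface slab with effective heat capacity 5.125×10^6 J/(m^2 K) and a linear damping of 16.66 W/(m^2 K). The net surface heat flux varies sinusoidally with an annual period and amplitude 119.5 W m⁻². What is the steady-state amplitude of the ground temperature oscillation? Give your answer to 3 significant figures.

7.16 K

Areal heat capacity C = 5.125×10^6 J/(m^2 K) (given).
Angular frequency ω = 2π / T = 2π / 3.15×10^7 s = 1.99×10^-7 s⁻¹.
√((Cω)² + λ²) = √((1.02)² + 16.66²) = 16.7 W/(m²·K).
Amplitude A = F₀ / √((Cω)²+λ²) = 119.5 / 16.7 = 7.16 K.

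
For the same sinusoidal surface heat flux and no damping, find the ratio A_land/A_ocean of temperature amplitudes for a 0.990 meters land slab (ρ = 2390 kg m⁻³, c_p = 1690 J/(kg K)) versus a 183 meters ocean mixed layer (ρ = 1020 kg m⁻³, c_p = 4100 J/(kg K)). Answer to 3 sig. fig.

191

C_ocean = 1020 × 4100 × 183 = 7.65×10^8 J/(m²·K).
C_land = 2390 × 1690 × 0.990 = 4.00×10^6 J/(m²·K).
Undamped amplitude ∝ 1/C, so A_land/A_ocean = C_ocean/C_land = 191.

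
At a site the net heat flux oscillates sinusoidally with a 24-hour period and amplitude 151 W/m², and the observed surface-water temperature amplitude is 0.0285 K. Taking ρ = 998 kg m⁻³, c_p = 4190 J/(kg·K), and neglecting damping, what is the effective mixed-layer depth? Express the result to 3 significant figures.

17.4 m

ω = 2π / 86400 s = 7.27×10^-5 s⁻¹.
Required C = F₀ / (A ω) = 151 / (0.0285 × 7.27×10^-5) = 7.29×10^7 J/(m²·K).
D = C / (ρ c_p) = 7.29×10^7 / (998 × 4190) = 17.4 m.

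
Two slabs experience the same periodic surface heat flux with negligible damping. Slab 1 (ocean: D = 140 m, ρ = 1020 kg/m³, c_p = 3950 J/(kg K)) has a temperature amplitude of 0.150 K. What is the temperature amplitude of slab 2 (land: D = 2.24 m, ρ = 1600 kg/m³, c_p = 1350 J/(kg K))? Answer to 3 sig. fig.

C_ocean = 5.64×10^8 J/(m²·K); C_land = 4.84×10^6 J/(m²·K).
A ∝ 1/C ⇒ A_land = A_ocean × C_ocean/C_land = 0.150 × 117 = 17.5 K.

17.5 K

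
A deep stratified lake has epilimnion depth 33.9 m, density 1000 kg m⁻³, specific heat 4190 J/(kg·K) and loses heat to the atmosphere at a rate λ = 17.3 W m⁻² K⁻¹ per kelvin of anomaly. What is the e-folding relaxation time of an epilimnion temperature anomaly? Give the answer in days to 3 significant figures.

Areal heat capacity C = ρ c_p D = 1000 × 4190 × 33.9 = 1.42×10^8 J/(m²·K).
Relaxation time τ = C / λ = 1.42×10^8 / 17.3 = 8.21×10^6 s.
In days: 8.21×10^6 s / (86400 s/day) = 95.0 days.

95.0 days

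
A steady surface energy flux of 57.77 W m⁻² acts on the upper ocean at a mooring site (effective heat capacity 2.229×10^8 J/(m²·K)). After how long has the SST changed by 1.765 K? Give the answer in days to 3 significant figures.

78.8 days

Areal heat capacity C = 2.229×10^8 J/(m²·K) (given).
Time required: Δt = C ΔT / F = 2.23×10^8 × 1.765 / 57.77 = 6.81×10^6 s.
In days: 6.81×10^6 s / (86400 s/day) = 78.8 days.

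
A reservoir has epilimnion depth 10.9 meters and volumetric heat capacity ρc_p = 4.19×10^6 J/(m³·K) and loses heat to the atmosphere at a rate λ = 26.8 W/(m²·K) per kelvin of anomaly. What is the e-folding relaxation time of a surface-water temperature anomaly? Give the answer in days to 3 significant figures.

Areal heat capacity C = ρc_p × D = 4.19×10^6 × 10.9 = 4.57×10^7 J/(m²·K).
Relaxation time τ = C / λ = 4.57×10^7 / 26.8 = 1.70×10^6 s.
In days: 1.70×10^6 s / (86400 s/day) = 19.7 days.

19.7 days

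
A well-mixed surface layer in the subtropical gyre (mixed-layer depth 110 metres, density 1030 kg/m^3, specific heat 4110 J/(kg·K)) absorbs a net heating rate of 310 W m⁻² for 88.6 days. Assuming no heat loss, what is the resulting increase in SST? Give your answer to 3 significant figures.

5.10 K

Areal heat capacity C = ρ c_p D = 1030 × 4110 × 110 = 4.66×10^8 J m⁻² K⁻¹.
Net heat input Q = F Δt = 310 × (88.6 days × 86400 s/day) = 2.37×10^9 J/m².
ΔT = Q / C = 2.37×10^9 / 4.66×10^8 = 5.10 K.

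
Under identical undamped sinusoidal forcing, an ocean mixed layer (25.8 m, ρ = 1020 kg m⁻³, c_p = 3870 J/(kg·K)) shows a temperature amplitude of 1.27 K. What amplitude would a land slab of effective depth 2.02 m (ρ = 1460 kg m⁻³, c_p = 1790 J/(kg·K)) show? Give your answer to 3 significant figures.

24.5 K

C_ocean = 1.02×10^8 J/(m²·K); C_land = 5.28×10^6 J/(m²·K).
A ∝ 1/C ⇒ A_land = A_ocean × C_ocean/C_land = 1.27 × 19.3 = 24.5 K.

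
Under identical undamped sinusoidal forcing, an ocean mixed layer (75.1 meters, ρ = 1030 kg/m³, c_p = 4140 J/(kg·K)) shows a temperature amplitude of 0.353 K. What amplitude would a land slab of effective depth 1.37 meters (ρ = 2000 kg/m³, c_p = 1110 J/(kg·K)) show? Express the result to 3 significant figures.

37.2 K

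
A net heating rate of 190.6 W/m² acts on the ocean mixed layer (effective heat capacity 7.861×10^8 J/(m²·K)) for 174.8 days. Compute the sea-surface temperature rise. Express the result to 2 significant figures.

3.7 K

Areal heat capacity C = 7.861×10^8 J/(m²·K) (given).
Net heat input Q = F Δt = 190.6 × (174.8 days × 86400 s/day) = 2.88×10^9 J/m².
ΔT = Q / C = 2.88×10^9 / 7.86×10^8 = 3.66 K.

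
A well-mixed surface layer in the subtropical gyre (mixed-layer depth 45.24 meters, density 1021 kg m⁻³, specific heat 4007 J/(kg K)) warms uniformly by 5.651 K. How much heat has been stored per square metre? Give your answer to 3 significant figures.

1.05×10^9

Areal heat capacity C = ρ c_p D = 1021 × 4007 × 45.24 = 1.85×10^8 J/(m^2 K).
ΔQ = C ΔT = 1.85×10^8 × 5.651 = 1.05×10^9 J/m².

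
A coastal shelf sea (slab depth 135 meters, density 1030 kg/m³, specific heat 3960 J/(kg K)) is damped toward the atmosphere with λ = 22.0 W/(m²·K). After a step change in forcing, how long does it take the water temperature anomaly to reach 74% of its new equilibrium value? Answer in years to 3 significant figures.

1.07 years

Areal heat capacity C = ρ c_p D = 1030 × 3960 × 135 = 5.51×10^8 J/(m²·K).
τ = C / λ = 5.51×10^8 / 22.0 = 2.50×10^7 s.
Fraction reached: 1 − e^(−t/τ) = 0.74 ⇒ t = −τ ln(1 − 0.74) = τ × 1.35.
t = 3.37×10^7 s = 1.07 years.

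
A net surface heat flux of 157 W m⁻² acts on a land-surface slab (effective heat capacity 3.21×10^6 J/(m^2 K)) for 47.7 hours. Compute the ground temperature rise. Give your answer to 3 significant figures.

8.40 K

Areal heat capacity C = 3.21×10^6 J/(m^2 K) (given).
Net heat input Q = F Δt = 157 × (47.7 hours × 3600 s/hour) = 2.70×10^7 J/m².
ΔT = Q / C = 2.70×10^7 / 3.21×10^6 = 8.40 K.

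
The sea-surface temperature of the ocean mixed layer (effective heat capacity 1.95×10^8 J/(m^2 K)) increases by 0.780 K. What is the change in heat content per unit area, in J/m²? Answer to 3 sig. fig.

Areal heat capacity C = 1.95×10^8 J/(m^2 K) (given).
ΔQ = C ΔT = 1.95×10^8 × 0.780 = 1.52×10^8 J/m².

1.52×10^8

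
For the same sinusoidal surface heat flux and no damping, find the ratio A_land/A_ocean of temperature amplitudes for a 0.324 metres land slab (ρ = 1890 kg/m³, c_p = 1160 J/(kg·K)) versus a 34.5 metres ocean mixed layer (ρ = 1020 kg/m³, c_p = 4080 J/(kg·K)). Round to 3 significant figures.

C_ocean = 1020 × 4080 × 34.5 = 1.44×10^8 J/(m²·K).
C_land = 1890 × 1160 × 0.324 = 7.10×10^5 J/(m²·K).
Undamped amplitude ∝ 1/C, so A_land/A_ocean = C_ocean/C_land = 202.

202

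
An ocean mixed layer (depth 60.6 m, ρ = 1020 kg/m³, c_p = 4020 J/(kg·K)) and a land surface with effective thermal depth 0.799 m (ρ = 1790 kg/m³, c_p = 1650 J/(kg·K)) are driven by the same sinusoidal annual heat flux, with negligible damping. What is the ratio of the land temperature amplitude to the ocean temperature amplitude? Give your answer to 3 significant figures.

C_ocean = 1020 × 4020 × 60.6 = 2.48×10^8 J/(m²·K).
C_land = 1790 × 1650 × 0.799 = 2.36×10^6 J/(m²·K).
Undamped amplitude ∝ 1/C, so A_land/A_ocean = C_ocean/C_land = 105.

105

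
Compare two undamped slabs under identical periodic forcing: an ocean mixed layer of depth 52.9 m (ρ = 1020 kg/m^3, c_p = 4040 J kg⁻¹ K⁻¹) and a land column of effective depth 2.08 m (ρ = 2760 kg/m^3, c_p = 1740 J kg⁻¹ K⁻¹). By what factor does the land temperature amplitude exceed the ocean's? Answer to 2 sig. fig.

C_ocean = 1020 × 4040 × 52.9 = 2.18×10^8 J/(m²·K).
C_land = 2760 × 1740 × 2.08 = 9.99×10^6 J/(m²·K).
Undamped amplitude ∝ 1/C, so A_land/A_ocean = C_ocean/C_land = 21.8.

22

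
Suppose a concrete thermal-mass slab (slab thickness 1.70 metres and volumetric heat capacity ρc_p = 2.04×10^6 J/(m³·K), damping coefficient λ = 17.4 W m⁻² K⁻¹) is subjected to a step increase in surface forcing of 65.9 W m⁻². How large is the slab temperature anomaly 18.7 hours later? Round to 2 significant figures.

1.1 K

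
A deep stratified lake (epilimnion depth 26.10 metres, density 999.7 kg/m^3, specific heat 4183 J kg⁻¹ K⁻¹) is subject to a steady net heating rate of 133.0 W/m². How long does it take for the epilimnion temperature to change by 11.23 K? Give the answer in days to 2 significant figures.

Areal heat capacity C = ρ c_p D = 999.7 × 4183 × 26.10 = 1.09×10^8 J/(m^2 K).
Time required: Δt = C ΔT / F = 1.09×10^8 × 11.23 / 133.0 = 9.22×10^6 s.
In days: 9.22×10^6 s / (86400 s/day) = 107 days.

110 days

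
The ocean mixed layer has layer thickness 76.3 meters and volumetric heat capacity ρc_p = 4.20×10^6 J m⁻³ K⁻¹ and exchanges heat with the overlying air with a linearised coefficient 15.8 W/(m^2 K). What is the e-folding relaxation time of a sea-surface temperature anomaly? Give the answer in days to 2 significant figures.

230 days

Areal heat capacity C = ρc_p × D = 4.20×10^6 × 76.3 = 3.20×10^8 J m⁻² K⁻¹.
Relaxation time τ = C / λ = 3.20×10^8 / 15.8 = 2.03×10^7 s.
In days: 2.03×10^7 s / (86400 s/day) = 235 days.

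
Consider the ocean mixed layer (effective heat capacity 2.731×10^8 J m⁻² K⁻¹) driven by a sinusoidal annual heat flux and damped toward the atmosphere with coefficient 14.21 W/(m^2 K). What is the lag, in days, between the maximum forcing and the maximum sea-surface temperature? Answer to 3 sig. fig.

76.4 days

Areal heat capacity C = 2.731×10^8 J m⁻² K⁻¹ (given).
ω = 2π / 3.15×10^7 s = 1.99×10^-7 s⁻¹.
Phase lag φ = arctan(Cω/λ) = arctan(54.4/14.21) = 1.32 rad.
Time lag = φ / ω = 1.32 / 1.99×10^-7 = 6.60×10^6 s = 76.4 days.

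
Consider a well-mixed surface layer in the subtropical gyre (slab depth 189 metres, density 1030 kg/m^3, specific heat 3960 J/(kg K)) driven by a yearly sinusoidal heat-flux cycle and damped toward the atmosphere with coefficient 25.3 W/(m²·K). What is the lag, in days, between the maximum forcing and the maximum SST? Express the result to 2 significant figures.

82 days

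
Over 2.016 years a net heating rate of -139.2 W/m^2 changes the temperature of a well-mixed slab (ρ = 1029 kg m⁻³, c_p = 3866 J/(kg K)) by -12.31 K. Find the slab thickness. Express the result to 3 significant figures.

Heat input Q = F Δt = -139.2 × 6.36×10^7 s = -8.86×10^9 J/m².
Required areal heat capacity C = Q / ΔT = 7.19×10^8 J/(m²·K).
Depth D = C / (ρ c_p) = 7.19×10^8 / (1029 × 3866) = 181 m.

181 m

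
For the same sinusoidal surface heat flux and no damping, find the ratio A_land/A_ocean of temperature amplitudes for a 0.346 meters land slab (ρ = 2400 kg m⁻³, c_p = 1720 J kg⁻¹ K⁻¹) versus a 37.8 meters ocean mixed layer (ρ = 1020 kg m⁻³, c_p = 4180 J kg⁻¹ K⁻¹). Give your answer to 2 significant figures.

110

C_ocean = 1020 × 4180 × 37.8 = 1.61×10^8 J/(m²·K).
C_land = 2400 × 1720 × 0.346 = 1.43×10^6 J/(m²·K).
Undamped amplitude ∝ 1/C, so A_land/A_ocean = C_ocean/C_land = 113.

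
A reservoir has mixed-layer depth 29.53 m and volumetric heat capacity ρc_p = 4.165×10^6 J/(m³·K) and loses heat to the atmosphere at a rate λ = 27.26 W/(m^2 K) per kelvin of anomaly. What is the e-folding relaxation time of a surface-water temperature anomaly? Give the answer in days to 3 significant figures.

52.2 days

Areal heat capacity C = ρc_p × D = 4.165×10^6 × 29.53 = 1.23×10^8 J/(m^2 K).
Relaxation time τ = C / λ = 1.23×10^8 / 27.26 = 4.51×10^6 s.
In days: 4.51×10^6 s / (86400 s/day) = 52.2 days.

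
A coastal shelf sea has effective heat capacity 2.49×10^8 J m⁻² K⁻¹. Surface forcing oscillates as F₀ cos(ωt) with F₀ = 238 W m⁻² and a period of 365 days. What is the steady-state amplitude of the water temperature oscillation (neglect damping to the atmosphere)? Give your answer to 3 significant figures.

4.80 K

Areal heat capacity C = 2.49×10^8 J m⁻² K⁻¹ (given).
Angular frequency ω = 2π / T = 2π / 3.15×10^7 s = 1.99×10^-7 s⁻¹.
Cω = 2.49×10^8 × 1.99×10^-7 = 49.6 W/(m²·K).
Amplitude A = F₀ / (Cω) = 238 / 49.6 = 4.80 K.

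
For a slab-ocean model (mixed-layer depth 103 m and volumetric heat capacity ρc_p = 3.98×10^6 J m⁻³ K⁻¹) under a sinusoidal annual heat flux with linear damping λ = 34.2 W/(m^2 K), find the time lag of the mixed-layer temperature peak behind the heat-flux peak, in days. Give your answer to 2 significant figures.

Areal heat capacity C = ρc_p × D = 3.98×10^6 × 103 = 4.10×10^8 J/(m²·K).
ω = 2π / 3.15×10^7 s = 1.99×10^-7 s⁻¹.
Phase lag φ = arctan(Cω/λ) = arctan(81.7/34.2) = 1.17 rad.
Time lag = φ / ω = 1.17 / 1.99×10^-7 = 5.89×10^6 s = 68.2 days.

68 days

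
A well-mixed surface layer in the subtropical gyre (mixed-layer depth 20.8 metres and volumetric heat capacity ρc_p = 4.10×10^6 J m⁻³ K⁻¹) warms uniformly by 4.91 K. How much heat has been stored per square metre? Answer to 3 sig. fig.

4.19×10^8

Areal heat capacity C = ρc_p × D = 4.10×10^6 × 20.8 = 8.53×10^7 J m⁻² K⁻¹.
ΔQ = C ΔT = 8.53×10^7 × 4.91 = 4.19×10^8 J/m².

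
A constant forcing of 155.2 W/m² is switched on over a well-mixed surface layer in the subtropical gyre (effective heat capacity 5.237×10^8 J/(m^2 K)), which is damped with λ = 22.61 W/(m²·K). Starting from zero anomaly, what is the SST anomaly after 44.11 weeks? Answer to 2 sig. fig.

Areal heat capacity C = 5.237×10^8 J/(m^2 K) (given).
τ = C / λ = 5.24×10^8 / 22.61 = 2.32×10^7 s.
Equilibrium anomaly ΔT_eq = F / λ = 155.2 / 22.61 = 6.86 K.
t = 44.11 weeks = 2.67×10^7 s, so t/τ = 1.15.
ΔT(t) = ΔT_eq (1 − e^(−t/τ)) = 6.86 × (1 − e^−1.15) = 4.69 K.

4.7 K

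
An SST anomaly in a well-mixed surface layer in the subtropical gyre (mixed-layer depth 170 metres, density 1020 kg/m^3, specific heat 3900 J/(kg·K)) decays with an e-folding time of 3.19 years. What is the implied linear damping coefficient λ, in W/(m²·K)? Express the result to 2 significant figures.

6.7

Areal heat capacity C = ρ c_p D = 1020 × 3900 × 170 = 6.76×10^8 J/(m^2 K).
τ = 3.19 years = 1.01×10^8 s.
λ = C / τ = 6.76×10^8 / 1.01×10^8 = 6.72 W/(m²·K).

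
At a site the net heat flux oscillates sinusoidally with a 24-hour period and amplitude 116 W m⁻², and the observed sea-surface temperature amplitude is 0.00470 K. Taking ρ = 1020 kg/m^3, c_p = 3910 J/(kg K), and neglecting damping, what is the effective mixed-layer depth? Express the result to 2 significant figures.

85 m

ω = 2π / 86400 s = 7.27×10^-5 s⁻¹.
Required C = F₀ / (A ω) = 116 / (0.00470 × 7.27×10^-5) = 3.39×10^8 J/(m²·K).
D = C / (ρ c_p) = 3.39×10^8 / (1020 × 3910) = 85.1 m.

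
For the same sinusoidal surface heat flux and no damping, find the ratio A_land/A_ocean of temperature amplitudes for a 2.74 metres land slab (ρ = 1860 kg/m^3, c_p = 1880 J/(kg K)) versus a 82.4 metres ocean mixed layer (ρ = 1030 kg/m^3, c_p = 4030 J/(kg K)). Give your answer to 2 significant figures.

36

C_ocean = 1030 × 4030 × 82.4 = 3.42×10^8 J/(m²·K).
C_land = 1860 × 1880 × 2.74 = 9.58×10^6 J/(m²·K).
Undamped amplitude ∝ 1/C, so A_land/A_ocean = C_ocean/C_land = 35.7.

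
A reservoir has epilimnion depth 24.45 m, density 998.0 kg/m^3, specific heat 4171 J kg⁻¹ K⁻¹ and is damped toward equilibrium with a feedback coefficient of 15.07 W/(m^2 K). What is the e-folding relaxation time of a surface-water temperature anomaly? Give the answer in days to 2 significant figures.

78 days

Areal heat capacity C = ρ c_p D = 998.0 × 4171 × 24.45 = 1.02×10^8 J m⁻² K⁻¹.
Relaxation time τ = C / λ = 1.02×10^8 / 15.07 = 6.75×10^6 s.
In days: 6.75×10^6 s / (86400 s/day) = 78.2 days.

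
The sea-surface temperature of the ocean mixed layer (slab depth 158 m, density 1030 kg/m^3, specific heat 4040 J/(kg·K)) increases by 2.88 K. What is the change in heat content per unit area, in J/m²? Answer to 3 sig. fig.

1.89×10^9

Areal heat capacity C = ρ c_p D = 1030 × 4040 × 158 = 6.57×10^8 J/(m^2 K).
ΔQ = C ΔT = 6.57×10^8 × 2.88 = 1.89×10^9 J/m².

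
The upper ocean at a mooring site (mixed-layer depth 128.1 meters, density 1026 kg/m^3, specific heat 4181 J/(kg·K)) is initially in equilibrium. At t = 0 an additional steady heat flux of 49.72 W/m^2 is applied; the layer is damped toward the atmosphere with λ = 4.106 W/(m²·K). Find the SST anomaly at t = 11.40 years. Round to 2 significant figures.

11 K

Areal heat capacity C = ρ c_p D = 1026 × 4181 × 128.1 = 5.50×10^8 J/(m^2 K).
τ = C / λ = 5.50×10^8 / 4.106 = 1.34×10^8 s.
Equilibrium anomaly ΔT_eq = F / λ = 49.72 / 4.106 = 12.1 K.
t = 11.40 years = 3.60×10^8 s, so t/τ = 2.69.
ΔT(t) = ΔT_eq (1 − e^(−t/τ)) = 12.1 × (1 − e^−2.69) = 11.3 K.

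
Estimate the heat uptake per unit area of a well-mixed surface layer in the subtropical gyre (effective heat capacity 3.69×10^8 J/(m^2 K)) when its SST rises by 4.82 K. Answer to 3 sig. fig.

1.78×10^9

Areal heat capacity C = 3.69×10^8 J/(m^2 K) (given).
ΔQ = C ΔT = 3.69×10^8 × 4.82 = 1.78×10^9 J/m².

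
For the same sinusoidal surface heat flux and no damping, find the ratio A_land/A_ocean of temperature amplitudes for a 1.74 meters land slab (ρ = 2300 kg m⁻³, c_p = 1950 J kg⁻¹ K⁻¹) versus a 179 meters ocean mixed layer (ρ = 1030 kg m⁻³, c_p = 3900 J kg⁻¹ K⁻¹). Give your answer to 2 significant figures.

C_ocean = 1030 × 3900 × 179 = 7.19×10^8 J/(m²·K).
C_land = 2300 × 1950 × 1.74 = 7.80×10^6 J/(m²·K).
Undamped amplitude ∝ 1/C, so A_land/A_ocean = C_ocean/C_land = 92.1.

92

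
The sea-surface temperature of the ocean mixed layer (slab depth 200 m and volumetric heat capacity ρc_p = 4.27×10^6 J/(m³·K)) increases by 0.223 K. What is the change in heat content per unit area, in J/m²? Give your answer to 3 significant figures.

Areal heat capacity C = ρc_p × D = 4.27×10^6 × 200 = 8.54×10^8 J/(m²·K).
ΔQ = C ΔT = 8.54×10^8 × 0.223 = 1.90×10^8 J/m².

1.90×10^8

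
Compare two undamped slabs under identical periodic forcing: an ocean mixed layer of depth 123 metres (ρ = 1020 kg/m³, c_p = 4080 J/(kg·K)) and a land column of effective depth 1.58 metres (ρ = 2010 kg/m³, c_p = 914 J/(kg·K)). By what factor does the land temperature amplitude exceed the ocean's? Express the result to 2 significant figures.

C_ocean = 1020 × 4080 × 123 = 5.12×10^8 J/(m²·K).
C_land = 2010 × 914 × 1.58 = 2.90×10^6 J/(m²·K).
Undamped amplitude ∝ 1/C, so A_land/A_ocean = C_ocean/C_land = 176.

180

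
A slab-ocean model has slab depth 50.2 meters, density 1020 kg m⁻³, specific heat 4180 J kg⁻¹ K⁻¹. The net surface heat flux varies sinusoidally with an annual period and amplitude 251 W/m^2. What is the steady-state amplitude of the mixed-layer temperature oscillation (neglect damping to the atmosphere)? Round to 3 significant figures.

Areal heat capacity C = ρ c_p D = 1020 × 4180 × 50.2 = 2.14×10^8 J/(m²·K).
Angular frequency ω = 2π / T = 2π / 3.15×10^7 s = 1.99×10^-7 s⁻¹.
Cω = 2.14×10^8 × 1.99×10^-7 = 42.6 W/(m²·K).
Amplitude A = F₀ / (Cω) = 251 / 42.6 = 5.89 K.

5.89 K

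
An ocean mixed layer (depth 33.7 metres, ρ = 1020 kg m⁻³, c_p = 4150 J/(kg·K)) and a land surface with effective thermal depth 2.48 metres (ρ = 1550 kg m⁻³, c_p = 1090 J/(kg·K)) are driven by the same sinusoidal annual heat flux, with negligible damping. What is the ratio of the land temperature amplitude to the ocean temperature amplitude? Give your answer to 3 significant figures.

34.0

C_ocean = 1020 × 4150 × 33.7 = 1.43×10^8 J/(m²·K).
C_land = 1550 × 1090 × 2.48 = 4.19×10^6 J/(m²·K).
Undamped amplitude ∝ 1/C, so A_land/A_ocean = C_ocean/C_land = 34.0.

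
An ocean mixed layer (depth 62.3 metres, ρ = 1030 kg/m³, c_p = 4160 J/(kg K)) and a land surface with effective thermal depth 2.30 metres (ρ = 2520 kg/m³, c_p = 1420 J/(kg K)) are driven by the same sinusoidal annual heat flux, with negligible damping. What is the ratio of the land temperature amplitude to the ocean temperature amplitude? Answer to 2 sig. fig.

C_ocean = 1030 × 4160 × 62.3 = 2.67×10^8 J/(m²·K).
C_land = 2520 × 1420 × 2.30 = 8.23×10^6 J/(m²·K).
Undamped amplitude ∝ 1/C, so A_land/A_ocean = C_ocean/C_land = 32.4.

32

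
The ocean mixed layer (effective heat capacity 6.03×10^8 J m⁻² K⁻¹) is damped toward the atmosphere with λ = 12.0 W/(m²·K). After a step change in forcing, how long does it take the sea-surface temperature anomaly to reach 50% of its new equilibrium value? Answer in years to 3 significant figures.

Areal heat capacity C = 6.03×10^8 J m⁻² K⁻¹ (given).
τ = C / λ = 6.03×10^8 / 12.0 = 5.03×10^7 s.
Fraction reached: 1 − e^(−t/τ) = 0.50 ⇒ t = −τ ln(1 − 0.50) = τ × 0.693.
t = 3.48×10^7 s = 1.10 years.

1.10 years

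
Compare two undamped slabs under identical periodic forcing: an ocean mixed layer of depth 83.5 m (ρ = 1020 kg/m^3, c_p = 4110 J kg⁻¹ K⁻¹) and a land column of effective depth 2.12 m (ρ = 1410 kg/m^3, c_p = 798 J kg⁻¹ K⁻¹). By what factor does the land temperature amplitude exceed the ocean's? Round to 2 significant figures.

C_ocean = 1020 × 4110 × 83.5 = 3.50×10^8 J/(m²·K).
C_land = 1410 × 798 × 2.12 = 2.39×10^6 J/(m²·K).
Undamped amplitude ∝ 1/C, so A_land/A_ocean = C_ocean/C_land = 147.

150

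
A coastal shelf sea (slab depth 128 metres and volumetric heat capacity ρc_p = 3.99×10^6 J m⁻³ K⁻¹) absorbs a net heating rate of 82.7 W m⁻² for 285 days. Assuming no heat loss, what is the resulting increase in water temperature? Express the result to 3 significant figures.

3.99 K

Areal heat capacity C = ρc_p × D = 3.99×10^6 × 128 = 5.11×10^8 J m⁻² K⁻¹.
Net heat input Q = F Δt = 82.7 × (285 days × 86400 s/day) = 2.04×10^9 J/m².
ΔT = Q / C = 2.04×10^9 / 5.11×10^8 = 3.99 K.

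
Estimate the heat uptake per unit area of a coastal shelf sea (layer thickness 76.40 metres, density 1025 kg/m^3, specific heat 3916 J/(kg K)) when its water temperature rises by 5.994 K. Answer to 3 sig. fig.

Areal heat capacity C = ρ c_p D = 1025 × 3916 × 76.40 = 3.07×10^8 J m⁻² K⁻¹.
ΔQ = C ΔT = 3.07×10^8 × 5.994 = 1.84×10^9 J/m².

1.84×10^9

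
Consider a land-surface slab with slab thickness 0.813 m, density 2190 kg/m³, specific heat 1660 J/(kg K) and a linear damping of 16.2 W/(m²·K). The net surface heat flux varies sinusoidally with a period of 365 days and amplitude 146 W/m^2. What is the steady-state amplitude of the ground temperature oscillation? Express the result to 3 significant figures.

9.01 K

Areal heat capacity C = ρ c_p D = 2190 × 1660 × 0.813 = 2.96×10^6 J/(m²·K).
Angular frequency ω = 2π / T = 2π / 3.15×10^7 s = 1.99×10^-7 s⁻¹.
√((Cω)² + λ²) = √((0.589)² + 16.2²) = 16.2 W/(m²·K).
Amplitude A = F₀ / √((Cω)²+λ²) = 146 / 16.2 = 9.01 K.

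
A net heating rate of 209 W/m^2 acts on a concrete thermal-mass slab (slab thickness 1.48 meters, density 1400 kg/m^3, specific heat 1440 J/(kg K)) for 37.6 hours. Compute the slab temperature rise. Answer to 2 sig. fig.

Areal heat capacity C = ρ c_p D = 1400 × 1440 × 1.48 = 2.98×10^6 J/(m^2 K).
Net heat input Q = F Δt = 209 × (37.6 hours × 3600 s/hour) = 2.83×10^7 J/m².
ΔT = Q / C = 2.83×10^7 / 2.98×10^6 = 9.48 K.

9.5 K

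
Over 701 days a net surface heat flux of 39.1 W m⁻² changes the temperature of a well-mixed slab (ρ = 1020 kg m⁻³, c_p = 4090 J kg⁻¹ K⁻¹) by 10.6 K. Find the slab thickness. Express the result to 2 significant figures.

54 m

Heat input Q = F Δt = 39.1 × 6.06×10^7 s = 2.37×10^9 J/m².
Required areal heat capacity C = Q / ΔT = 2.23×10^8 J/(m²·K).
Depth D = C / (ρ c_p) = 2.23×10^8 / (1020 × 4090) = 53.6 m.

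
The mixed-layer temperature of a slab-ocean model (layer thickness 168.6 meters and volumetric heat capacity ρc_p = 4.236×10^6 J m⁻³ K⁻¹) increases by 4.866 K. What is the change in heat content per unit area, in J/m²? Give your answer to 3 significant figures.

Areal heat capacity C = ρc_p × D = 4.236×10^6 × 168.6 = 7.14×10^8 J m⁻² K⁻¹.
ΔQ = C ΔT = 7.14×10^8 × 4.866 = 3.48×10^9 J/m².

3.48×10^9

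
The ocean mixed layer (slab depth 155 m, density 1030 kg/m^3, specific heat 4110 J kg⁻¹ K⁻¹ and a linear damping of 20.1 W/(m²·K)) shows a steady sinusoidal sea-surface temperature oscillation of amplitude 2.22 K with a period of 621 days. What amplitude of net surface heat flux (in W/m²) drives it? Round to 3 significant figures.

176

Areal heat capacity C = ρ c_p D = 1030 × 4110 × 155 = 6.56×10^8 J m⁻² K⁻¹.
ω = 2π / 5.37×10^7 s = 1.17×10^-7 s⁻¹.
√((Cω)² + λ²) = √((76.8)² + 20.1²) = 79.4 W/(m²·K).
F₀ = A × √((Cω)²+λ²) = 2.22 × 79.4 = 176 W/m².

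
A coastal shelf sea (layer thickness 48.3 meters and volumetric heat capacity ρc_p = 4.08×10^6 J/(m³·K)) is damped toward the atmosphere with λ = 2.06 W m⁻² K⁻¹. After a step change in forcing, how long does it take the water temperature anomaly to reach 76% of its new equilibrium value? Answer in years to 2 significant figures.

Areal heat capacity C = ρc_p × D = 4.08×10^6 × 48.3 = 1.97×10^8 J m⁻² K⁻¹.
τ = C / λ = 1.97×10^8 / 2.06 = 9.57×10^7 s.
Fraction reached: 1 − e^(−t/τ) = 0.76 ⇒ t = −τ ln(1 − 0.76) = τ × 1.43.
t = 1.37×10^8 s = 4.33 years.

4.3 years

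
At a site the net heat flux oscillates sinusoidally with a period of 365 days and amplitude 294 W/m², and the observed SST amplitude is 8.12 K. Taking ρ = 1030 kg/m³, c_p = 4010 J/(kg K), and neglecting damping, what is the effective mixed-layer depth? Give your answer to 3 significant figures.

44.0 m

ω = 2π / 3.15×10^7 s = 1.99×10^-7 s⁻¹.
Required C = F₀ / (A ω) = 294 / (8.12 × 1.99×10^-7) = 1.82×10^8 J/(m²·K).
D = C / (ρ c_p) = 1.82×10^8 / (1030 × 4010) = 44.0 m.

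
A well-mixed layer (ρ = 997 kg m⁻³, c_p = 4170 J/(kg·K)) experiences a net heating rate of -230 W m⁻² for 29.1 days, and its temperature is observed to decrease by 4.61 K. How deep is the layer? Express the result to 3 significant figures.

30.2 m

Heat input Q = F Δt = -230 × 2.51×10^6 s = -5.78×10^8 J/m².
Required areal heat capacity C = Q / ΔT = 1.25×10^8 J/(m²·K).
Depth D = C / (ρ c_p) = 1.25×10^8 / (997 × 4170) = 30.2 m.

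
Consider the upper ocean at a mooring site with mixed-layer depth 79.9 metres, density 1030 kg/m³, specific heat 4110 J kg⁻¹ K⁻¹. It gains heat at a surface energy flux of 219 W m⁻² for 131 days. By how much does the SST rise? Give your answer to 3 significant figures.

Areal heat capacity C = ρ c_p D = 1030 × 4110 × 79.9 = 3.38×10^8 J m⁻² K⁻¹.
Net heat input Q = F Δt = 219 × (131 days × 86400 s/day) = 2.48×10^9 J/m².
ΔT = Q / C = 2.48×10^9 / 3.38×10^8 = 7.33 K.

7.33 K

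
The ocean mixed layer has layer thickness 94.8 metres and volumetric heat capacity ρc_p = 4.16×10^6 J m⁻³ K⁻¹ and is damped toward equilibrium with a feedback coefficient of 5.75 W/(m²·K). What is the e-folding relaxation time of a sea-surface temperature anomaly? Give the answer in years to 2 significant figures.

2.2 years

Areal heat capacity C = ρc_p × D = 4.16×10^6 × 94.8 = 3.94×10^8 J/(m^2 K).
Relaxation time τ = C / λ = 3.94×10^8 / 5.75 = 6.86×10^7 s.
In years: 6.86×10^7 s / (3.156×10^7 s/year) = 2.17 years.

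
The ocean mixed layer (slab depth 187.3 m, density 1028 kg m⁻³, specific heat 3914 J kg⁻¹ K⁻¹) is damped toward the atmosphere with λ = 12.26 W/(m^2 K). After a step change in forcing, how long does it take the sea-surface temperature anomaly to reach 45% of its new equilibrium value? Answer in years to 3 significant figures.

Areal heat capacity C = ρ c_p D = 1028 × 3914 × 187.3 = 7.54×10^8 J m⁻² K⁻¹.
τ = C / λ = 7.54×10^8 / 12.26 = 6.15×10^7 s.
Fraction reached: 1 − e^(−t/τ) = 0.45 ⇒ t = −τ ln(1 − 0.45) = τ × 0.598.
t = 3.67×10^7 s = 1.16 years.

1.16 years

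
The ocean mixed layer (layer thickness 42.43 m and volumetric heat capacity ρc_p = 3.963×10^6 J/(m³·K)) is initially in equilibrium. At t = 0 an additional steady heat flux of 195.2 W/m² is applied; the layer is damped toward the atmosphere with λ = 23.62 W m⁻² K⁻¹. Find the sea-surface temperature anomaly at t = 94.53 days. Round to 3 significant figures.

5.64 K

Areal heat capacity C = ρc_p × D = 3.963×10^6 × 42.43 = 1.68×10^8 J/(m²·K).
τ = C / λ = 1.68×10^8 / 23.62 = 7.12×10^6 s.
Equilibrium anomaly ΔT_eq = F / λ = 195.2 / 23.62 = 8.26 K.
t = 94.53 days = 8.17×10^6 s, so t/τ = 1.15.
ΔT(t) = ΔT_eq (1 − e^(−t/τ)) = 8.26 × (1 − e^−1.15) = 5.64 K.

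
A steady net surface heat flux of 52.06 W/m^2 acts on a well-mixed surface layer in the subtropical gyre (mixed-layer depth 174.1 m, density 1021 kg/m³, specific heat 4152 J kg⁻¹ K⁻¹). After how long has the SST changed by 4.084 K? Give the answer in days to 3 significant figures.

Areal heat capacity C = ρ c_p D = 1021 × 4152 × 174.1 = 7.38×10^8 J m⁻² K⁻¹.
Time required: Δt = C ΔT / F = 7.38×10^8 × 4.084 / 52.06 = 5.79×10^7 s.
In days: 5.79×10^7 s / (86400 s/day) = 670 days.

670 days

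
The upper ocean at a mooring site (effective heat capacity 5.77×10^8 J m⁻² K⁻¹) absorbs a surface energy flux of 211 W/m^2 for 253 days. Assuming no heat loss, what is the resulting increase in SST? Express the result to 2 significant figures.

8.0 K

Areal heat capacity C = 5.77×10^8 J m⁻² K⁻¹ (given).
Net heat input Q = F Δt = 211 × (253 days × 86400 s/day) = 4.61×10^9 J/m².
ΔT = Q / C = 4.61×10^9 / 5.77×10^8 = 7.99 K.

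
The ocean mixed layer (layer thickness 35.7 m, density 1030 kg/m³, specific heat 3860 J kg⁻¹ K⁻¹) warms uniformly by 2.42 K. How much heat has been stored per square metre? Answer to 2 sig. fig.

Areal heat capacity C = ρ c_p D = 1030 × 3860 × 35.7 = 1.42×10^8 J/(m²·K).
ΔQ = C ΔT = 1.42×10^8 × 2.42 = 3.43×10^8 J/m².

3.4×10^8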